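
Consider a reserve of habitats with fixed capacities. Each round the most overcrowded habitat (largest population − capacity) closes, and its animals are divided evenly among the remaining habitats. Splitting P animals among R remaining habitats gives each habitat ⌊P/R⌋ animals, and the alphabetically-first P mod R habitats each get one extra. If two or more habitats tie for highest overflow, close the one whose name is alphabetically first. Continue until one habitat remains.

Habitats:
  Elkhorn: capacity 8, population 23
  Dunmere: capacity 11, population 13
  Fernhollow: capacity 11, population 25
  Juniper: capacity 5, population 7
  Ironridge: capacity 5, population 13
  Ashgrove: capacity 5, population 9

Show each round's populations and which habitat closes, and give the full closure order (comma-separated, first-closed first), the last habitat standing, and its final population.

Round 1: Ashgrove=9 Dunmere=13 Elkhorn=23 Fernhollow=25 Ironridge=13 Juniper=7 → close Elkhorn (overflow 15)
  23÷5 = 4 each, +1 to first 3
Round 2: Ashgrove=14 Dunmere=18 Fernhollow=30 Ironridge=17 Juniper=11 → close Fernhollow (overflow 19)
  30÷4 = 7 each, +1 to first 2
Round 3: Ashgrove=22 Dunmere=26 Ironridge=24 Juniper=18 → close Ironridge (overflow 19)
  24÷3 = 8 each, +1 to first 0
Round 4: Ashgrove=30 Dunmere=34 Juniper=26 → close Ashgrove (overflow 25)
  30÷2 = 15 each, +1 to first 0
Round 5: Dunmere=49 Juniper=41 → close Dunmere (overflow 38)
  49÷1 = 49 each, +1 to first 0

Closure order: Elkhorn, Fernhollow, Ironridge, Ashgrove, Dunmere
Last habitat: Juniper with 90 animals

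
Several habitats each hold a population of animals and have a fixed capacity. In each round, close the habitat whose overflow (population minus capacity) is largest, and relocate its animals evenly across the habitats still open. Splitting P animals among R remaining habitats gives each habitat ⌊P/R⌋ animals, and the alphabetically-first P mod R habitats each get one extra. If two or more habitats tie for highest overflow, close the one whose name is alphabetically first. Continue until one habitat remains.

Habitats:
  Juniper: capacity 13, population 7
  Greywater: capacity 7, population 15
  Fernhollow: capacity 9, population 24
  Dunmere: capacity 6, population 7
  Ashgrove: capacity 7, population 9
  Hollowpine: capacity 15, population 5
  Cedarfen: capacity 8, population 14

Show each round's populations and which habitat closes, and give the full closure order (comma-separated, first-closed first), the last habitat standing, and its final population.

Closure order: Fernhollow, Greywater, Cedarfen, Ashgrove, Dunmere, Juniper
Last habitat: Hollowpine with 81 animals

Round 1: Ashgrove=9 Cedarfen=14 Dunmere=7 Fernhollow=24 Greywater=15 Hollowpine=5 Juniper=7 → close Fernhollow (overflow 15)
  24÷6 = 4 each, +1 to first 0
Round 2: Ashgrove=13 Cedarfen=18 Dunmere=11 Greywater=19 Hollowpine=9 Juniper=11 → close Greywater (overflow 12)
  19÷5 = 3 each, +1 to first 4
Round 3: Ashgrove=17 Cedarfen=22 Dunmere=15 Hollowpine=13 Juniper=14 → close Cedarfen (overflow 14)
  22÷4 = 5 each, +1 to first 2
Round 4: Ashgrove=23 Dunmere=21 Hollowpine=18 Juniper=19 → close Ashgrove (overflow 16)
  23÷3 = 7 each, +1 to first 2
Round 5: Dunmere=29 Hollowpine=26 Juniper=26 → close Dunmere (overflow 23)
  29÷2 = 14 each, +1 to first 1
Round 6: Hollowpine=41 Juniper=40 → close Juniper (overflow 27)
  40÷1 = 40 each, +1 to first 0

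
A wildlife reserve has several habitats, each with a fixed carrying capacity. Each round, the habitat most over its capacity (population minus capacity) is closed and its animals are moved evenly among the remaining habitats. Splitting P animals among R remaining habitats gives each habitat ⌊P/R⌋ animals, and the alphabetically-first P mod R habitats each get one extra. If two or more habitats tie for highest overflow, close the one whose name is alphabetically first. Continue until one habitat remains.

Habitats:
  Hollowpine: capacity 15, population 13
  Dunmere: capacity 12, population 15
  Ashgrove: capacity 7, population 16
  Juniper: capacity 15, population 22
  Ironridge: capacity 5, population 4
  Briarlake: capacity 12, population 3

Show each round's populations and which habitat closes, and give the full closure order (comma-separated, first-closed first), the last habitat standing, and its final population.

Round 1: Ashgrove=16 Briarlake=3 Dunmere=15 Hollowpine=13 Ironridge=4 Juniper=22 → close Ashgrove (overflow 9)
  16÷5 = 3 each, +1 to first 1
Round 2: Briarlake=7 Dunmere=18 Hollowpine=16 Ironridge=7 Juniper=25 → close Juniper (overflow 10)
  25÷4 = 6 each, +1 to first 1
Round 3: Briarlake=14 Dunmere=24 Hollowpine=22 Ironridge=13 → close Dunmere (overflow 12)
  24÷3 = 8 each, +1 to first 0
Round 4: Briarlake=22 Hollowpine=30 Ironridge=21 → close Ironridge (overflow 16)
  21÷2 = 10 each, +1 to first 1
Round 5: Briarlake=33 Hollowpine=40 → close Hollowpine (overflow 25)
  40÷1 = 40 each, +1 to first 0

Closure order: Ashgrove, Juniper, Dunmere, Ironridge, Hollowpine
Last habitat: Briarlake with 73 animals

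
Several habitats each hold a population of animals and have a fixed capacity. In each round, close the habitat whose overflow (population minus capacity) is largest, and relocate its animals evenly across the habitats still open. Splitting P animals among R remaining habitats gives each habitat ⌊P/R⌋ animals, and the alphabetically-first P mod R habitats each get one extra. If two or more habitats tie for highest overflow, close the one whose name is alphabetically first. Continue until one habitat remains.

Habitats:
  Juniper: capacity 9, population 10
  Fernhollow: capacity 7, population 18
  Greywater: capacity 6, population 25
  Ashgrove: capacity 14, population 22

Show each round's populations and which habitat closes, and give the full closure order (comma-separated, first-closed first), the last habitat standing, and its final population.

Round 1: Ashgrove=22 Fernhollow=18 Greywater=25 Juniper=10 → close Greywater (overflow 19)
  25÷3 = 8 each, +1 to first 1
Round 2: Ashgrove=31 Fernhollow=26 Juniper=18 → close Fernhollow (overflow 19)
  26÷2 = 13 each, +1 to first 0
Round 3: Ashgrove=44 Juniper=31 → close Ashgrove (overflow 30)
  44÷1 = 44 each, +1 to first 0

Closure order: Greywater, Fernhollow, Ashgrove
Last habitat: Juniper with 75 animals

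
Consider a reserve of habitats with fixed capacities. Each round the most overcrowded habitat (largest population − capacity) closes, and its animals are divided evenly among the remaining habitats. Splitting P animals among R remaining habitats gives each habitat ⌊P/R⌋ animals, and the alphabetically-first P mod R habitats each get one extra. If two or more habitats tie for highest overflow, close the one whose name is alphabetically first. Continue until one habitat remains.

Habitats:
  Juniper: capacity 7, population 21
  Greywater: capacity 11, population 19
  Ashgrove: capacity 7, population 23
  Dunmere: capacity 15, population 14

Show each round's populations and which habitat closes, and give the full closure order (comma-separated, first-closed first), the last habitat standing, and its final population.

Closure order: Ashgrove, Juniper, Greywater
Last habitat: Dunmere with 77 animals

Round 1: Ashgrove=23 Dunmere=14 Greywater=19 Juniper=21 → close Ashgrove (overflow 16)
  23÷3 = 7 each, +1 to first 2
Round 2: Dunmere=22 Greywater=27 Juniper=28 → close Juniper (overflow 21)
  28÷2 = 14 each, +1 to first 0
Round 3: Dunmere=36 Greywater=41 → close Greywater (overflow 30)
  41÷1 = 41 each, +1 to first 0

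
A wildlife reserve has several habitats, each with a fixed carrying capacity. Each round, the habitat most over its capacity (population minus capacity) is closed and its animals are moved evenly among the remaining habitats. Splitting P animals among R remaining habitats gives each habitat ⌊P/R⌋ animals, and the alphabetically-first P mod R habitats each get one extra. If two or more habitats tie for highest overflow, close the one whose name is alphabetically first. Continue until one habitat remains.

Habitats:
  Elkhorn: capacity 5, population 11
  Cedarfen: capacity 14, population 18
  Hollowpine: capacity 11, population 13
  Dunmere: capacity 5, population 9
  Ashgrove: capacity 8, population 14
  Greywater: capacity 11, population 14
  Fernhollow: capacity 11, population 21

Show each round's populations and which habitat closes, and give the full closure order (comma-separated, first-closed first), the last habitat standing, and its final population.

Closure order: Fernhollow, Ashgrove, Elkhorn, Cedarfen, Dunmere, Greywater
Last habitat: Hollowpine with 100 animals

Round 1: Ashgrove=14 Cedarfen=18 Dunmere=9 Elkhorn=11 Fernhollow=21 Greywater=14 Hollowpine=13 → close Fernhollow (overflow 10)
  21÷6 = 3 each, +1 to first 3
Round 2: Ashgrove=18 Cedarfen=22 Dunmere=13 Elkhorn=14 Greywater=17 Hollowpine=16 → close Ashgrove (overflow 10)
  18÷5 = 3 each, +1 to first 3
Round 3: Cedarfen=26 Dunmere=17 Elkhorn=18 Greywater=20 Hollowpine=19 → close Elkhorn (overflow 13)
  18÷4 = 4 each, +1 to first 2
Round 4: Cedarfen=31 Dunmere=22 Greywater=24 Hollowpine=23 → close Cedarfen (overflow 17)
  31÷3 = 10 each, +1 to first 1
Round 5: Dunmere=33 Greywater=34 Hollowpine=33 → close Dunmere (overflow 28)
  33÷2 = 16 each, +1 to first 1
Round 6: Greywater=51 Hollowpine=49 → close Greywater (overflow 40)
  51÷1 = 51 each, +1 to first 0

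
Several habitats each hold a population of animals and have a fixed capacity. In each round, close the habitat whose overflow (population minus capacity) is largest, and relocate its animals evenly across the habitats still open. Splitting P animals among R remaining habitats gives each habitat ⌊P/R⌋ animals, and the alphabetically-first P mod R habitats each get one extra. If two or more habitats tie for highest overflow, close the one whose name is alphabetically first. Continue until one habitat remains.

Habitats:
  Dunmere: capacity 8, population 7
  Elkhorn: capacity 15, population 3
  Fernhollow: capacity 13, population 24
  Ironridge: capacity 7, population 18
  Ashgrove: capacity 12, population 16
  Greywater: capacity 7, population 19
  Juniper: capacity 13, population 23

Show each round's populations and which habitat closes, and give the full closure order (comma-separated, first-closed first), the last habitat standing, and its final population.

Closure order: Greywater, Fernhollow, Ironridge, Juniper, Ashgrove, Dunmere
Last habitat: Elkhorn with 110 animals

Round 1: Ashgrove=16 Dunmere=7 Elkhorn=3 Fernhollow=24 Greywater=19 Ironridge=18 Juniper=23 → close Greywater (overflow 12)
  19÷6 = 3 each, +1 to first 1
Round 2: Ashgrove=20 Dunmere=10 Elkhorn=6 Fernhollow=27 Ironridge=21 Juniper=26 → close Fernhollow (overflow 14)
  27÷5 = 5 each, +1 to first 2
Round 3: Ashgrove=26 Dunmere=16 Elkhorn=11 Ironridge=26 Juniper=31 → close Ironridge (overflow 19)
  26÷4 = 6 each, +1 to first 2
Round 4: Ashgrove=33 Dunmere=23 Elkhorn=17 Juniper=37 → close Juniper (overflow 24)
  37÷3 = 12 each, +1 to first 1
Round 5: Ashgrove=46 Dunmere=35 Elkhorn=29 → close Ashgrove (overflow 34)
  46÷2 = 23 each, +1 to first 0
Round 6: Dunmere=58 Elkhorn=52 → close Dunmere (overflow 50)
  58÷1 = 58 each, +1 to first 0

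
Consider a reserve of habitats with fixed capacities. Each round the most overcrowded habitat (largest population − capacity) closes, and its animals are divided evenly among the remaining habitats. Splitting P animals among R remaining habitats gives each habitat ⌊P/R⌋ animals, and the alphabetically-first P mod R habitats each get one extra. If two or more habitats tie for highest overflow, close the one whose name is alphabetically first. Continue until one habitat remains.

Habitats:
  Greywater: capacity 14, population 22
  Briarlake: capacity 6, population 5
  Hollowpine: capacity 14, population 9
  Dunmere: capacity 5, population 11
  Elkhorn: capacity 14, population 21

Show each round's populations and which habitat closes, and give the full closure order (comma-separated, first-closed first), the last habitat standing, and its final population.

Round 1: Briarlake=5 Dunmere=11 Elkhorn=21 Greywater=22 Hollowpine=9 → close Greywater (overflow 8)
  22÷4 = 5 each, +1 to first 2
Round 2: Briarlake=11 Dunmere=17 Elkhorn=26 Hollowpine=14 → close Dunmere (overflow 12)
  17÷3 = 5 each, +1 to first 2
Round 3: Briarlake=17 Elkhorn=32 Hollowpine=19 → close Elkhorn (overflow 18)
  32÷2 = 16 each, +1 to first 0
Round 4: Briarlake=33 Hollowpine=35 → close Briarlake (overflow 27)
  33÷1 = 33 each, +1 to first 0

Closure order: Greywater, Dunmere, Elkhorn, Briarlake
Last habitat: Hollowpine with 68 animals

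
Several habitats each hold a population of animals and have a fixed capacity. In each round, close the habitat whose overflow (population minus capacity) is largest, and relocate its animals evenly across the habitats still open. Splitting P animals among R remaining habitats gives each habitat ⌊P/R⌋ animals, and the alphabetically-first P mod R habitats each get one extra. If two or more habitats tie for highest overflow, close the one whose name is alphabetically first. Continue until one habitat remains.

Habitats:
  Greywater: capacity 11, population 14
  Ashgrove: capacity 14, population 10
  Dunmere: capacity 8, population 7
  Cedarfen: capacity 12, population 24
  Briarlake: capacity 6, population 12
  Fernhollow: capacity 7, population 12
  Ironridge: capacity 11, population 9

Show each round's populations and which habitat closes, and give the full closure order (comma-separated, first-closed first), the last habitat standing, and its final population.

Round 1: Ashgrove=10 Briarlake=12 Cedarfen=24 Dunmere=7 Fernhollow=12 Greywater=14 Ironridge=9 → close Cedarfen (overflow 12)
  24÷6 = 4 each, +1 to first 0
Round 2: Ashgrove=14 Briarlake=16 Dunmere=11 Fernhollow=16 Greywater=18 Ironridge=13 → close Briarlake (overflow 10)
  16÷5 = 3 each, +1 to first 1
Round 3: Ashgrove=18 Dunmere=14 Fernhollow=19 Greywater=21 Ironridge=16 → close Fernhollow (overflow 12)
  19÷4 = 4 each, +1 to first 3
Round 4: Ashgrove=23 Dunmere=19 Greywater=26 Ironridge=20 → close Greywater (overflow 15)
  26÷3 = 8 each, +1 to first 2
Round 5: Ashgrove=32 Dunmere=28 Ironridge=28 → close Dunmere (overflow 20)
  28÷2 = 14 each, +1 to first 0
Round 6: Ashgrove=46 Ironridge=42 → close Ashgrove (overflow 32)
  46÷1 = 46 each, +1 to first 0

Closure order: Cedarfen, Briarlake, Fernhollow, Greywater, Dunmere, Ashgrove
Last habitat: Ironridge with 88 animals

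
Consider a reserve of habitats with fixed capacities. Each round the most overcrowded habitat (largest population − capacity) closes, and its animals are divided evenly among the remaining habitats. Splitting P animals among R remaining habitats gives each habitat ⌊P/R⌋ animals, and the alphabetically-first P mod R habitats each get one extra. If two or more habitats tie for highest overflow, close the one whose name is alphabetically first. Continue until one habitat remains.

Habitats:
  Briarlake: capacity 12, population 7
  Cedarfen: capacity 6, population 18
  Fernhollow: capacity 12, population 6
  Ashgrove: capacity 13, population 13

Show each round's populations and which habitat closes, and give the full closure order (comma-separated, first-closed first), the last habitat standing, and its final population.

Closure order: Cedarfen, Ashgrove, Briarlake
Last habitat: Fernhollow with 44 animals

Round 1: Ashgrove=13 Briarlake=7 Cedarfen=18 Fernhollow=6 → close Cedarfen (overflow 12)
  18÷3 = 6 each, +1 to first 0
Round 2: Ashgrove=19 Briarlake=13 Fernhollow=12 → close Ashgrove (overflow 6)
  19÷2 = 9 each, +1 to first 1
Round 3: Briarlake=23 Fernhollow=21 → close Briarlake (overflow 11)
  23÷1 = 23 each, +1 to first 0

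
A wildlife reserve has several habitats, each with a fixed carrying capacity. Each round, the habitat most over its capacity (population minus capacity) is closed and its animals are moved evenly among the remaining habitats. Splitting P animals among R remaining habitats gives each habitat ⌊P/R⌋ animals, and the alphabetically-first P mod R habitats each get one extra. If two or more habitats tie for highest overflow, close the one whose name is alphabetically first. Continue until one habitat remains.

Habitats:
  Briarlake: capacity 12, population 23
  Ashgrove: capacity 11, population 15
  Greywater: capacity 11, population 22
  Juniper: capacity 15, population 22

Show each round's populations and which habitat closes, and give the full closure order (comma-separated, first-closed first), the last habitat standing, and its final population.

Round 1: Ashgrove=15 Briarlake=23 Greywater=22 Juniper=22 → close Briarlake (overflow 11)
  23÷3 = 7 each, +1 to first 2
Round 2: Ashgrove=23 Greywater=30 Juniper=29 → close Greywater (overflow 19)
  30÷2 = 15 each, +1 to first 0
Round 3: Ashgrove=38 Juniper=44 → close Juniper (overflow 29)
  44÷1 = 44 each, +1 to first 0

Closure order: Briarlake, Greywater, Juniper
Last habitat: Ashgrove with 82 animals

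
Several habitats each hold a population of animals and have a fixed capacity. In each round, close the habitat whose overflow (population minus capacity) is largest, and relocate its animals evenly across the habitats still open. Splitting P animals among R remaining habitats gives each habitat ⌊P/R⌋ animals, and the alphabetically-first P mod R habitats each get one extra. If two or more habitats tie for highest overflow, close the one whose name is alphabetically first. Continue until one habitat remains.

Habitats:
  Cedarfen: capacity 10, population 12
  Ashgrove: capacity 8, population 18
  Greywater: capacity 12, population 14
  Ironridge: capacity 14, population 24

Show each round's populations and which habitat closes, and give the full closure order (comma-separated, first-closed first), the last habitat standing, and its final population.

Round 1: Ashgrove=18 Cedarfen=12 Greywater=14 Ironridge=24 → close Ashgrove (overflow 10)
  18÷3 = 6 each, +1 to first 0
Round 2: Cedarfen=18 Greywater=20 Ironridge=30 → close Ironridge (overflow 16)
  30÷2 = 15 each, +1 to first 0
Round 3: Cedarfen=33 Greywater=35 → close Cedarfen (overflow 23)
  33÷1 = 33 each, +1 to first 0

Closure order: Ashgrove, Ironridge, Cedarfen
Last habitat: Greywater with 68 animals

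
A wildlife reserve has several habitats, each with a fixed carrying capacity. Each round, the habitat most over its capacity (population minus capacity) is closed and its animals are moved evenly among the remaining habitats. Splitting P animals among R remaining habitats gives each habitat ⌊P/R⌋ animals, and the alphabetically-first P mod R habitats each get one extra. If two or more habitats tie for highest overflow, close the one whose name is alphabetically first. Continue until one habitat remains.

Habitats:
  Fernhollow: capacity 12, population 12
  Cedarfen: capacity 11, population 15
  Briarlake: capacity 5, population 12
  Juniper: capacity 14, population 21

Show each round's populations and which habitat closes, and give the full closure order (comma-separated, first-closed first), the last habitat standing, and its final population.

Round 1: Briarlake=12 Cedarfen=15 Fernhollow=12 Juniper=21 → close Briarlake (overflow 7)
  12÷3 = 4 each, +1 to first 0
Round 2: Cedarfen=19 Fernhollow=16 Juniper=25 → close Juniper (overflow 11)
  25÷2 = 12 each, +1 to first 1
Round 3: Cedarfen=32 Fernhollow=28 → close Cedarfen (overflow 21)
  32÷1 = 32 each, +1 to first 0

Closure order: Briarlake, Juniper, Cedarfen
Last habitat: Fernhollow with 60 animals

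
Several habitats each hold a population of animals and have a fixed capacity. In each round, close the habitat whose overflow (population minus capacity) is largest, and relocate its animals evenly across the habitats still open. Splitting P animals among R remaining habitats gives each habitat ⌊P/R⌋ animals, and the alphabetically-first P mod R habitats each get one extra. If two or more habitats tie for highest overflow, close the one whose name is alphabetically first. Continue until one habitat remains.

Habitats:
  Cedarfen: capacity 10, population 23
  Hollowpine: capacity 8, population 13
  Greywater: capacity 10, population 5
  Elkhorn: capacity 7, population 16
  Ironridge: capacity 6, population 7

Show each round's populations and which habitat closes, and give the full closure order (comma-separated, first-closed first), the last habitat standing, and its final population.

Round 1: Cedarfen=23 Elkhorn=16 Greywater=5 Hollowpine=13 Ironridge=7 → close Cedarfen (overflow 13)
  23÷4 = 5 each, +1 to first 3
Round 2: Elkhorn=22 Greywater=11 Hollowpine=19 Ironridge=12 → close Elkhorn (overflow 15)
  22÷3 = 7 each, +1 to first 1
Round 3: Greywater=19 Hollowpine=26 Ironridge=19 → close Hollowpine (overflow 18)
  26÷2 = 13 each, +1 to first 0
Round 4: Greywater=32 Ironridge=32 → close Ironridge (overflow 26)
  32÷1 = 32 each, +1 to first 0

Closure order: Cedarfen, Elkhorn, Hollowpine, Ironridge
Last habitat: Greywater with 64 animals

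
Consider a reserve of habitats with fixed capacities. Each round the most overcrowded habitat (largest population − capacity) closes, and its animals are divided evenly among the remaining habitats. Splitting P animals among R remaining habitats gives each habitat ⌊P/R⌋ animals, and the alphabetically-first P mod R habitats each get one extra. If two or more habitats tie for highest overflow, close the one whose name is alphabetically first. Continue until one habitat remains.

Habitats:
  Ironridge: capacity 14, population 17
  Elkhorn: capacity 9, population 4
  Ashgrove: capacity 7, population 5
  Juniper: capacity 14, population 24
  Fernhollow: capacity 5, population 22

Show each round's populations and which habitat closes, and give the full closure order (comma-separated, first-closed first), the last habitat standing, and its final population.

Round 1: Ashgrove=5 Elkhorn=4 Fernhollow=22 Ironridge=17 Juniper=24 → close Fernhollow (overflow 17)
  22÷4 = 5 each, +1 to first 2
Round 2: Ashgrove=11 Elkhorn=10 Ironridge=22 Juniper=29 → close Juniper (overflow 15)
  29÷3 = 9 each, +1 to first 2
Round 3: Ashgrove=21 Elkhorn=20 Ironridge=31 → close Ironridge (overflow 17)
  31÷2 = 15 each, +1 to first 1
Round 4: Ashgrove=37 Elkhorn=35 → close Ashgrove (overflow 30)
  37÷1 = 37 each, +1 to first 0

Closure order: Fernhollow, Juniper, Ironridge, Ashgrove
Last habitat: Elkhorn with 72 animals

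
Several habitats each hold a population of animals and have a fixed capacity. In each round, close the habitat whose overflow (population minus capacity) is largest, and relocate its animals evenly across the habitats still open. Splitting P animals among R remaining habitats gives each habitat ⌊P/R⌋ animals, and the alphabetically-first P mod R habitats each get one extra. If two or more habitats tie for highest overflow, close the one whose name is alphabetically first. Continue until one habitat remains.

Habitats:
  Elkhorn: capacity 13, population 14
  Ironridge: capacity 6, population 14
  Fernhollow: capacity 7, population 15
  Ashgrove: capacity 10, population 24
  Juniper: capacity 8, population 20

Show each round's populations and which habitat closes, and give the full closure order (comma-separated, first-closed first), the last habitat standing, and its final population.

Round 1: Ashgrove=24 Elkhorn=14 Fernhollow=15 Ironridge=14 Juniper=20 → close Ashgrove (overflow 14)
  24÷4 = 6 each, +1 to first 0
Round 2: Elkhorn=20 Fernhollow=21 Ironridge=20 Juniper=26 → close Juniper (overflow 18)
  26÷3 = 8 each, +1 to first 2
Round 3: Elkhorn=29 Fernhollow=30 Ironridge=28 → close Fernhollow (overflow 23)
  30÷2 = 15 each, +1 to first 0
Round 4: Elkhorn=44 Ironridge=43 → close Ironridge (overflow 37)
  43÷1 = 43 each, +1 to first 0

Closure order: Ashgrove, Juniper, Fernhollow, Ironridge
Last habitat: Elkhorn with 87 animals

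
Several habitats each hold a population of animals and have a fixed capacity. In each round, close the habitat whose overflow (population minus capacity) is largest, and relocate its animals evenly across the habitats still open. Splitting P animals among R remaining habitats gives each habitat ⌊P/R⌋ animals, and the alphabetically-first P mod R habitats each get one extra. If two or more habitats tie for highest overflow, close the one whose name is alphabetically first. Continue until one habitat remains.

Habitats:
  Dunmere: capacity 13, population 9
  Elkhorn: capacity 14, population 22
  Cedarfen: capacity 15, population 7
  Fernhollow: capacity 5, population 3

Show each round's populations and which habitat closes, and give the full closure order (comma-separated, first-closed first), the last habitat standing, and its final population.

Round 1: Cedarfen=7 Dunmere=9 Elkhorn=22 Fernhollow=3 → close Elkhorn (overflow 8)
  22÷3 = 7 each, +1 to first 1
Round 2: Cedarfen=15 Dunmere=16 Fernhollow=10 → close Fernhollow (overflow 5)
  10÷2 = 5 each, +1 to first 0
Round 3: Cedarfen=20 Dunmere=21 → close Dunmere (overflow 8)
  21÷1 = 21 each, +1 to first 0

Closure order: Elkhorn, Fernhollow, Dunmere
Last habitat: Cedarfen with 41 animals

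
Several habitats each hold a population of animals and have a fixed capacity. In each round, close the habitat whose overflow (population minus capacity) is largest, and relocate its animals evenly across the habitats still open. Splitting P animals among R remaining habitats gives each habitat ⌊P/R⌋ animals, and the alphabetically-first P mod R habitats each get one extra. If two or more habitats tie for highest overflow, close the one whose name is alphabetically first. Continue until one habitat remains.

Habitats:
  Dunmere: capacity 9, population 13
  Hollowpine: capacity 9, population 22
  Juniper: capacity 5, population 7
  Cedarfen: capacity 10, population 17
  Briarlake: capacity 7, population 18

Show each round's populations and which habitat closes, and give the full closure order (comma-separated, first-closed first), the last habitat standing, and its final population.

Round 1: Briarlake=18 Cedarfen=17 Dunmere=13 Hollowpine=22 Juniper=7 → close Hollowpine (overflow 13)
  22÷4 = 5 each, +1 to first 2
Round 2: Briarlake=24 Cedarfen=23 Dunmere=18 Juniper=12 → close Briarlake (overflow 17)
  24÷3 = 8 each, +1 to first 0
Round 3: Cedarfen=31 Dunmere=26 Juniper=20 → close Cedarfen (overflow 21)
  31÷2 = 15 each, +1 to first 1
Round 4: Dunmere=42 Juniper=35 → close Dunmere (overflow 33)
  42÷1 = 42 each, +1 to first 0

Closure order: Hollowpine, Briarlake, Cedarfen, Dunmere
Last habitat: Juniper with 77 animals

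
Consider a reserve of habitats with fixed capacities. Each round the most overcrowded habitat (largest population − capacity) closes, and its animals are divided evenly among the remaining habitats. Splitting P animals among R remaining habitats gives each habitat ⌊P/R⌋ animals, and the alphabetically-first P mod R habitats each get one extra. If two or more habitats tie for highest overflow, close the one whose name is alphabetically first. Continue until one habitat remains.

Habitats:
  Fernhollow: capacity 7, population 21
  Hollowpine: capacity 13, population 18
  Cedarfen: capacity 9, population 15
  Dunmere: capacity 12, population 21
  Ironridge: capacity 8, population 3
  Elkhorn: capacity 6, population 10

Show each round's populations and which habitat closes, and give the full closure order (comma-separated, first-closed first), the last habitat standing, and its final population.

Closure order: Fernhollow, Dunmere, Cedarfen, Hollowpine, Elkhorn
Last habitat: Ironridge with 88 animals

Round 1: Cedarfen=15 Dunmere=21 Elkhorn=10 Fernhollow=21 Hollowpine=18 Ironridge=3 → close Fernhollow (overflow 14)
  21÷5 = 4 each, +1 to first 1
Round 2: Cedarfen=20 Dunmere=25 Elkhorn=14 Hollowpine=22 Ironridge=7 → close Dunmere (overflow 13)
  25÷4 = 6 each, +1 to first 1
Round 3: Cedarfen=27 Elkhorn=20 Hollowpine=28 Ironridge=13 → close Cedarfen (overflow 18)
  27÷3 = 9 each, +1 to first 0
Round 4: Elkhorn=29 Hollowpine=37 Ironridge=22 → close Hollowpine (overflow 24)
  37÷2 = 18 each, +1 to first 1
Round 5: Elkhorn=48 Ironridge=40 → close Elkhorn (overflow 42)
  48÷1 = 48 each, +1 to first 0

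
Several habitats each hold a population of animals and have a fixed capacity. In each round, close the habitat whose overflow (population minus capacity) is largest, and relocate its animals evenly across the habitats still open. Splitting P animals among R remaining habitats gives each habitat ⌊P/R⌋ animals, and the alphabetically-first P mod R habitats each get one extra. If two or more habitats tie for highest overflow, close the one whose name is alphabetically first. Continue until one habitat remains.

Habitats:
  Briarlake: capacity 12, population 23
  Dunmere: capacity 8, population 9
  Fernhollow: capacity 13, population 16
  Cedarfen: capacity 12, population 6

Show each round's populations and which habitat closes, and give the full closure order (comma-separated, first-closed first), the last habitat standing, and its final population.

Round 1: Briarlake=23 Cedarfen=6 Dunmere=9 Fernhollow=16 → close Briarlake (overflow 11)
  23÷3 = 7 each, +1 to first 2
Round 2: Cedarfen=14 Dunmere=17 Fernhollow=23 → close Fernhollow (overflow 10)
  23÷2 = 11 each, +1 to first 1
Round 3: Cedarfen=26 Dunmere=28 → close Dunmere (overflow 20)
  28÷1 = 28 each, +1 to first 0

Closure order: Briarlake, Fernhollow, Dunmere
Last habitat: Cedarfen with 54 animals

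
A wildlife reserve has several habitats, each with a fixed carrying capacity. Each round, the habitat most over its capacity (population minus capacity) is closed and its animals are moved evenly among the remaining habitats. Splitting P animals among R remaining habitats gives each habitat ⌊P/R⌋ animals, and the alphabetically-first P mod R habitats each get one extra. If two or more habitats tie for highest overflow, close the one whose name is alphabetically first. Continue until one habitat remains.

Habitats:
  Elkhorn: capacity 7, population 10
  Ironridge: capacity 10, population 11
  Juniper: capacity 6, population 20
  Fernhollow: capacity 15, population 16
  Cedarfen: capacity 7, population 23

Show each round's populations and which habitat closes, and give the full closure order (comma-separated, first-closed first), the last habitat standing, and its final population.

Round 1: Cedarfen=23 Elkhorn=10 Fernhollow=16 Ironridge=11 Juniper=20 → close Cedarfen (overflow 16)
  23÷4 = 5 each, +1 to first 3
Round 2: Elkhorn=16 Fernhollow=22 Ironridge=17 Juniper=25 → close Juniper (overflow 19)
  25÷3 = 8 each, +1 to first 1
Round 3: Elkhorn=25 Fernhollow=30 Ironridge=25 → close Elkhorn (overflow 18)
  25÷2 = 12 each, +1 to first 1
Round 4: Fernhollow=43 Ironridge=37 → close Fernhollow (overflow 28)
  43÷1 = 43 each, +1 to first 0

Closure order: Cedarfen, Juniper, Elkhorn, Fernhollow
Last habitat: Ironridge with 80 animals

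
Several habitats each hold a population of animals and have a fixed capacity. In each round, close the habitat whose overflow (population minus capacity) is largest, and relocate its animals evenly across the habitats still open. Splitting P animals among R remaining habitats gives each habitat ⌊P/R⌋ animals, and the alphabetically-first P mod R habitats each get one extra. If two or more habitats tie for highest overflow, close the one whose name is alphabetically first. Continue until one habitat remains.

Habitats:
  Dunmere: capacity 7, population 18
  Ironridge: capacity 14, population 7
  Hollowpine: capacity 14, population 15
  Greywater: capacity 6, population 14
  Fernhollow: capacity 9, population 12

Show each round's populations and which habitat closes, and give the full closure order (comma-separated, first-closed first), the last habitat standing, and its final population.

Closure order: Dunmere, Greywater, Fernhollow, Hollowpine
Last habitat: Ironridge with 66 animals

Round 1: Dunmere=18 Fernhollow=12 Greywater=14 Hollowpine=15 Ironridge=7 → close Dunmere (overflow 11)
  18÷4 = 4 each, +1 to first 2
Round 2: Fernhollow=17 Greywater=19 Hollowpine=19 Ironridge=11 → close Greywater (overflow 13)
  19÷3 = 6 each, +1 to first 1
Round 3: Fernhollow=24 Hollowpine=25 Ironridge=17 → close Fernhollow (overflow 15)
  24÷2 = 12 each, +1 to first 0
Round 4: Hollowpine=37 Ironridge=29 → close Hollowpine (overflow 23)
  37÷1 = 37 each, +1 to first 0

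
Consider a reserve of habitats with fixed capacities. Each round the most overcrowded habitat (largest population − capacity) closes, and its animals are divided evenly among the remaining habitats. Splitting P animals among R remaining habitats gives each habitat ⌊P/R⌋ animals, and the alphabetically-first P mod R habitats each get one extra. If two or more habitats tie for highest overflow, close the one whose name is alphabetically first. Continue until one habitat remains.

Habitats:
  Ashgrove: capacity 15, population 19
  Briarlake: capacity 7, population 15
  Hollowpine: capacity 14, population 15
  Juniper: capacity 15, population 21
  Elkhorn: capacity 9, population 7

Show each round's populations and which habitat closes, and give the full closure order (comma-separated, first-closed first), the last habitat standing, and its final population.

Round 1: Ashgrove=19 Briarlake=15 Elkhorn=7 Hollowpine=15 Juniper=21 → close Briarlake (overflow 8)
  15÷4 = 3 each, +1 to first 3
Round 2: Ashgrove=23 Elkhorn=11 Hollowpine=19 Juniper=24 → close Juniper (overflow 9)
  24÷3 = 8 each, +1 to first 0
Round 3: Ashgrove=31 Elkhorn=19 Hollowpine=27 → close Ashgrove (overflow 16)
  31÷2 = 15 each, +1 to first 1
Round 4: Elkhorn=35 Hollowpine=42 → close Hollowpine (overflow 28)
  42÷1 = 42 each, +1 to first 0

Closure order: Briarlake, Juniper, Ashgrove, Hollowpine
Last habitat: Elkhorn with 77 animals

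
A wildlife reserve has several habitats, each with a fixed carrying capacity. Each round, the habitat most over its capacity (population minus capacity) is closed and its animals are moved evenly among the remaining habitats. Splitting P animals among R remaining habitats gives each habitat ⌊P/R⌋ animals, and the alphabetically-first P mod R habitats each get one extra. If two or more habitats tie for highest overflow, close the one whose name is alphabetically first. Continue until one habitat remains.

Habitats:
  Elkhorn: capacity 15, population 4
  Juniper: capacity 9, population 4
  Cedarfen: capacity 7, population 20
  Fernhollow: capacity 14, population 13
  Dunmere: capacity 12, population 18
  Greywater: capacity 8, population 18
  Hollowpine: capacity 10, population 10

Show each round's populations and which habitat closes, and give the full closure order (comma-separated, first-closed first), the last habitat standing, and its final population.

Round 1: Cedarfen=20 Dunmere=18 Elkhorn=4 Fernhollow=13 Greywater=18 Hollowpine=10 Juniper=4 → close Cedarfen (overflow 13)
  20÷6 = 3 each, +1 to first 2
Round 2: Dunmere=22 Elkhorn=8 Fernhollow=16 Greywater=21 Hollowpine=13 Juniper=7 → close Greywater (overflow 13)
  21÷5 = 4 each, +1 to first 1
Round 3: Dunmere=27 Elkhorn=12 Fernhollow=20 Hollowpine=17 Juniper=11 → close Dunmere (overflow 15)
  27÷4 = 6 each, +1 to first 3
Round 4: Elkhorn=19 Fernhollow=27 Hollowpine=24 Juniper=17 → close Hollowpine (overflow 14)
  24÷3 = 8 each, +1 to first 0
Round 5: Elkhorn=27 Fernhollow=35 Juniper=25 → close Fernhollow (overflow 21)
  35÷2 = 17 each, +1 to first 1
Round 6: Elkhorn=45 Juniper=42 → close Juniper (overflow 33)
  42÷1 = 42 each, +1 to first 0

Closure order: Cedarfen, Greywater, Dunmere, Hollowpine, Fernhollow, Juniper
Last habitat: Elkhorn with 87 animals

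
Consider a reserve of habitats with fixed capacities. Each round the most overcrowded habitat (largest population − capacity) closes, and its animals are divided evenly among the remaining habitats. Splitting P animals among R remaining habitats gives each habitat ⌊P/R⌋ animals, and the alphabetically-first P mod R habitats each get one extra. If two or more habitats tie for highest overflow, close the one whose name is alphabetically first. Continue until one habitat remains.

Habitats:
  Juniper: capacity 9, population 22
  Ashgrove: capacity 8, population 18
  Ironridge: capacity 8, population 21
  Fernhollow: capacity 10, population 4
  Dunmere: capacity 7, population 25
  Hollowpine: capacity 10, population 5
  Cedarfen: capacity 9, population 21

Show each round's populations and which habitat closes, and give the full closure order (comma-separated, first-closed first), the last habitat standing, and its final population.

Round 1: Ashgrove=18 Cedarfen=21 Dunmere=25 Fernhollow=4 Hollowpine=5 Ironridge=21 Juniper=22 → close Dunmere (overflow 18)
  25÷6 = 4 each, +1 to first 1
Round 2: Ashgrove=23 Cedarfen=25 Fernhollow=8 Hollowpine=9 Ironridge=25 Juniper=26 → close Ironridge (overflow 17)
  25÷5 = 5 each, +1 to first 0
Round 3: Ashgrove=28 Cedarfen=30 Fernhollow=13 Hollowpine=14 Juniper=31 → close Juniper (overflow 22)
  31÷4 = 7 each, +1 to first 3
Round 4: Ashgrove=36 Cedarfen=38 Fernhollow=21 Hollowpine=21 → close Cedarfen (overflow 29)
  38÷3 = 12 each, +1 to first 2
Round 5: Ashgrove=49 Fernhollow=34 Hollowpine=33 → close Ashgrove (overflow 41)
  49÷2 = 24 each, +1 to first 1
Round 6: Fernhollow=59 Hollowpine=57 → close Fernhollow (overflow 49)
  59÷1 = 59 each, +1 to first 0

Closure order: Dunmere, Ironridge, Juniper, Cedarfen, Ashgrove, Fernhollow
Last habitat: Hollowpine with 116 animals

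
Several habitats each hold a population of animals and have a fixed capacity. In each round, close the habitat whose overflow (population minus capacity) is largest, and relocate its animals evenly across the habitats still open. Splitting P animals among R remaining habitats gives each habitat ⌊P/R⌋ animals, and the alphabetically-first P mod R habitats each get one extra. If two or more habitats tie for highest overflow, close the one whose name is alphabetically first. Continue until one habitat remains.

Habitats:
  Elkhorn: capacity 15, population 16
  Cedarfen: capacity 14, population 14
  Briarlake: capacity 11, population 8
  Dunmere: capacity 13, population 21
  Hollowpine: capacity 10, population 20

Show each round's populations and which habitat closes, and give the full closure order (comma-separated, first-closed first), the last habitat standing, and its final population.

Closure order: Hollowpine, Dunmere, Cedarfen, Elkhorn
Last habitat: Briarlake with 79 animals

Round 1: Briarlake=8 Cedarfen=14 Dunmere=21 Elkhorn=16 Hollowpine=20 → close Hollowpine (overflow 10)
  20÷4 = 5 each, +1 to first 0
Round 2: Briarlake=13 Cedarfen=19 Dunmere=26 Elkhorn=21 → close Dunmere (overflow 13)
  26÷3 = 8 each, +1 to first 2
Round 3: Briarlake=22 Cedarfen=28 Elkhorn=29 → close Cedarfen (overflow 14)
  28÷2 = 14 each, +1 to first 0
Round 4: Briarlake=36 Elkhorn=43 → close Elkhorn (overflow 28)
  43÷1 = 43 each, +1 to first 0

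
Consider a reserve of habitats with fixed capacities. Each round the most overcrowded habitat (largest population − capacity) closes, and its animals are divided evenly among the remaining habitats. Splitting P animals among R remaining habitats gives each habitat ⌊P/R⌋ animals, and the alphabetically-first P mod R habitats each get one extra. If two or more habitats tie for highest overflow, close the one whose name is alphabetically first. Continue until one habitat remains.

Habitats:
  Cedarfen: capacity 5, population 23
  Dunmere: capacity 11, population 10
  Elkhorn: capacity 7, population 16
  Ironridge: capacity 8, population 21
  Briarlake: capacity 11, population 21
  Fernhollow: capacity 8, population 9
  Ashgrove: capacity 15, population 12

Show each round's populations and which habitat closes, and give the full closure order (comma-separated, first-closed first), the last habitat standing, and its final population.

Round 1: Ashgrove=12 Briarlake=21 Cedarfen=23 Dunmere=10 Elkhorn=16 Fernhollow=9 Ironridge=21 → close Cedarfen (overflow 18)
  23÷6 = 3 each, +1 to first 5
Round 2: Ashgrove=16 Briarlake=25 Dunmere=14 Elkhorn=20 Fernhollow=13 Ironridge=24 → close Ironridge (overflow 16)
  24÷5 = 4 each, +1 to first 4
Round 3: Ashgrove=21 Briarlake=30 Dunmere=19 Elkhorn=25 Fernhollow=17 → close Briarlake (overflow 19)
  30÷4 = 7 each, +1 to first 2
Round 4: Ashgrove=29 Dunmere=27 Elkhorn=32 Fernhollow=24 → close Elkhorn (overflow 25)
  32÷3 = 10 each, +1 to first 2
Round 5: Ashgrove=40 Dunmere=38 Fernhollow=34 → close Dunmere (overflow 27)
  38÷2 = 19 each, +1 to first 0
Round 6: Ashgrove=59 Fernhollow=53 → close Fernhollow (overflow 45)
  53÷1 = 53 each, +1 to first 0

Closure order: Cedarfen, Ironridge, Briarlake, Elkhorn, Dunmere, Fernhollow
Last habitat: Ashgrove with 112 animals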